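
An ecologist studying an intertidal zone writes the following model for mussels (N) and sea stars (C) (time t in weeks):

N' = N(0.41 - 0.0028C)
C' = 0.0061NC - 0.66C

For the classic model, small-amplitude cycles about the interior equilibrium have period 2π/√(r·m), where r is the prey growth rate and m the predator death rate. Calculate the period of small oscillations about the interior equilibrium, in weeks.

Here r = 0.41 and m = 0.66, so r·m = 0.271.
ω = √0.271 = 0.52 per week, hence T = 2π/ω ≈ 12.1 weeks.

T ≈ 12.1 weeks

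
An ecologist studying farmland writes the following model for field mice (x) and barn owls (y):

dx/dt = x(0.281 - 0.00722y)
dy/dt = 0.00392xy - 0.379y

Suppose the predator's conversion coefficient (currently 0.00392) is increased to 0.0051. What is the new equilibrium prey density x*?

At the interior fixed point, setting dy/dt = 0 with y > 0 fixes x* = (predator death rate)/(xy coefficient) — independent of the other coefficients.
With the change, x* = 0.379/0.0051 = 74.3; it falls from 96.7.

x* ≈ 74.3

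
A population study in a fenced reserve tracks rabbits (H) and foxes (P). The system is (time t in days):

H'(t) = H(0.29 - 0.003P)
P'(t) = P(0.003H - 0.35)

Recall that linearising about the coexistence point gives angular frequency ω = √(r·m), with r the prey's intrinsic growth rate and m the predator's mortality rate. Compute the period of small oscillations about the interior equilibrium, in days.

T ≈ 19.7 days

Here r = 0.29 and m = 0.35, so r·m = 0.101.
ω = √0.101 = 0.319 per day, hence T = 2π/ω ≈ 19.7 days.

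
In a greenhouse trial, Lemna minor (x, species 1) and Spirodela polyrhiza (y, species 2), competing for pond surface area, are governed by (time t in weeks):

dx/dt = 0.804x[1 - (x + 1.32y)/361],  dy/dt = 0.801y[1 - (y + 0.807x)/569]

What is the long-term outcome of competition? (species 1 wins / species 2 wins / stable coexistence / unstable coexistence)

Compare the nullcline intercepts: K1/α12 = 361/1.32 = 273 < K2 = 569; K2/α21 = 569/0.807 = 705 > K1 = 361.
Since the inequalities point opposite ways, species 2 can invade but species 1 cannot.

species 2 excludes species 1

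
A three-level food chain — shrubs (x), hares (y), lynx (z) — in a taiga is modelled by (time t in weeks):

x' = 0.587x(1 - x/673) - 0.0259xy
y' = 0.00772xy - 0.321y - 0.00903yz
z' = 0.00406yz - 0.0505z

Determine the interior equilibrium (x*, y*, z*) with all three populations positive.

From dz/dt = 0: 0.00406y* = 0.0505, so y* = 12.4.
From dx/dt = 0: 0.587(1 - x*/673) = 0.0259·12.4, giving x* = 673·(1 - 0.549) = 304.
From dy/dt = 0: 0.00772·304 - 0.321 = 0.00903z*, so z* = 2.02/0.00903 = 224.

x* ≈ 304, y* ≈ 12.4, z* ≈ 224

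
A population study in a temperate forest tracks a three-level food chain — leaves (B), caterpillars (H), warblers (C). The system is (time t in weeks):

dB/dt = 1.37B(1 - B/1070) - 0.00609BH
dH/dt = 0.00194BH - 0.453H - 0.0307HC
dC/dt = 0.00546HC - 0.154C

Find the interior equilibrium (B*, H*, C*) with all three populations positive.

B* ≈ 936, H* ≈ 28.2, C* ≈ 44.4

From dC/dt = 0: 0.00546H* = 0.154, so H* = 28.2.
From dB/dt = 0: 1.37(1 - B*/1070) = 0.00609·28.2, giving B* = 1070·(1 - 0.125) = 936.
From dH/dt = 0: 0.00194·936 - 0.453 = 0.0307C*, so C* = 1.36/0.0307 = 44.4.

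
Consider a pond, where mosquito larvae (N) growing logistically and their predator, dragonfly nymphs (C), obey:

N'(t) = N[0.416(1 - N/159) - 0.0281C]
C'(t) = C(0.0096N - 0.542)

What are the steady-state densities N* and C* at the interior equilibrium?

From dC/dt = 0 with C > 0: 0.0096N* = 0.542, so N* = 56.5.
Substitute into dN/dt = 0: 0.416(1 - 56.5/159) = 0.0281C*.
The bracket is 0.645, giving C* = 0.268/0.0281 = 9.55.

N* ≈ 56.5, C* ≈ 9.55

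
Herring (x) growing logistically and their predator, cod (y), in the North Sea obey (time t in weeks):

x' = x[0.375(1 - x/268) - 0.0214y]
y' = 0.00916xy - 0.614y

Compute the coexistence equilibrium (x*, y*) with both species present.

From dy/dt = 0 with y > 0: 0.00916x* = 0.614, so x* = 67.
Substitute into dx/dt = 0: 0.375(1 - 67/268) = 0.0214y*.
The bracket is 0.75, giving y* = 0.281/0.0214 = 13.1.

x* ≈ 67, y* ≈ 13.1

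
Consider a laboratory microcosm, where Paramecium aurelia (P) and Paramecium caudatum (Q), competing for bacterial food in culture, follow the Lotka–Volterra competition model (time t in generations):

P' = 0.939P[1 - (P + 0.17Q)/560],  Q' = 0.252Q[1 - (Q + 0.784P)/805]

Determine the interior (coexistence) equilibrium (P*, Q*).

Setting both brackets to zero gives the nullclines P + 0.17Q = 560 and 0.784P + Q = 805.
Substituting Q = 805 - 0.784P into the first: P(1 - 0.17·0.784) = 560 - 0.17·805.
So P* = 423/0.867 = 488, and then Q* = 805 - 0.784·488 = 422.

P* ≈ 488, Q* ≈ 422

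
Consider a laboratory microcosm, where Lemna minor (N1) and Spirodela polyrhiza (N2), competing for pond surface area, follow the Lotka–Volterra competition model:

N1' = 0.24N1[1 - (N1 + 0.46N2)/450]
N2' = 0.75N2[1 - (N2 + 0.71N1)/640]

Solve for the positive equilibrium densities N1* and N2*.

N1* ≈ 231, N2* ≈ 476

Setting both brackets to zero gives the nullclines N1 + 0.46N2 = 450 and 0.71N1 + N2 = 640.
Substituting N2 = 640 - 0.71N1 into the first: N1(1 - 0.46·0.71) = 450 - 0.46·640.
So N1* = 156/0.673 = 231, and then N2* = 640 - 0.71·231 = 476.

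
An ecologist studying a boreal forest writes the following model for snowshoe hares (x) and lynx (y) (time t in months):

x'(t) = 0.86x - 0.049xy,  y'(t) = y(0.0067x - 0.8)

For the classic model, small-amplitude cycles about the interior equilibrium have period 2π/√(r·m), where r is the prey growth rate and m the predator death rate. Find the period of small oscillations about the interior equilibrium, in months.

T ≈ 7.58 months

Here r = 0.86 and m = 0.8, so r·m = 0.688.
ω = √0.688 = 0.829 per month, hence T = 2π/ω ≈ 7.58 months.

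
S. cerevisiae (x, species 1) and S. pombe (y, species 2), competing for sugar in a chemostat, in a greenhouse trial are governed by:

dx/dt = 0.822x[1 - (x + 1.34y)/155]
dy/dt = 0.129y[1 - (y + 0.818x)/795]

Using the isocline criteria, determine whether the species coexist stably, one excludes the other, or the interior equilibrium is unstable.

Compare the nullcline intercepts: K1/α12 = 155/1.34 = 116 < K2 = 795; K2/α21 = 795/0.818 = 972 > K1 = 155.
Since the inequalities point opposite ways, species 2 can invade but species 1 cannot.

species 2 excludes species 1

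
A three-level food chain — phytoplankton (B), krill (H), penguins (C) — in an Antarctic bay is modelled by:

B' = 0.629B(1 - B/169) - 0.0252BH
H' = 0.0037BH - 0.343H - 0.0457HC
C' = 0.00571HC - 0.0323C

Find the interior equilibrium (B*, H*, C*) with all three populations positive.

From dC/dt = 0: 0.00571H* = 0.0323, so H* = 5.66.
From dB/dt = 0: 0.629(1 - B*/169) = 0.0252·5.66, giving B* = 169·(1 - 0.227) = 131.
From dH/dt = 0: 0.0037·131 - 0.343 = 0.0457C*, so C* = 0.141/0.0457 = 3.08.

B* ≈ 131, H* ≈ 5.66, C* ≈ 3.08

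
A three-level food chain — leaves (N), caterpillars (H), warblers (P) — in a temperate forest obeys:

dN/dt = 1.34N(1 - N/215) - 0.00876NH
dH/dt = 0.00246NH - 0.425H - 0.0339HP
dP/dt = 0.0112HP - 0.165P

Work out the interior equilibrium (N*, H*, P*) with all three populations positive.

From dP/dt = 0: 0.0112H* = 0.165, so H* = 14.7.
From dN/dt = 0: 1.34(1 - N*/215) = 0.00876·14.7, giving N* = 215·(1 - 0.0963) = 194.
From dH/dt = 0: 0.00246·194 - 0.425 = 0.0339P*, so P* = 0.053/0.0339 = 1.56.

N* ≈ 194, H* ≈ 14.7, P* ≈ 1.56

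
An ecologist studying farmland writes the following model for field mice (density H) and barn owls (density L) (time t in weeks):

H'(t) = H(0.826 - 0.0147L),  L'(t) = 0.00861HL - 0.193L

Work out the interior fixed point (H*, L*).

Set dL/dt = 0 with L > 0: 0.00861H - 0.193 = 0, so H* = 0.193/0.00861 = 22.4.
Set dH/dt = 0 with H > 0: 0.826 - 0.0147L = 0, so L* = 0.826/0.0147 = 56.2.

H* ≈ 22.4, L* ≈ 56.2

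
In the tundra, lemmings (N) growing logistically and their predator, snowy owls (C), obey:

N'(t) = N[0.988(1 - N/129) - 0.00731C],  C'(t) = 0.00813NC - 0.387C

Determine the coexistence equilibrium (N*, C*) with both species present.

N* ≈ 47.6, C* ≈ 85.3

From dC/dt = 0 with C > 0: 0.00813N* = 0.387, so N* = 47.6.
Substitute into dN/dt = 0: 0.988(1 - 47.6/129) = 0.00731C*.
The bracket is 0.631, giving C* = 0.623/0.00731 = 85.3.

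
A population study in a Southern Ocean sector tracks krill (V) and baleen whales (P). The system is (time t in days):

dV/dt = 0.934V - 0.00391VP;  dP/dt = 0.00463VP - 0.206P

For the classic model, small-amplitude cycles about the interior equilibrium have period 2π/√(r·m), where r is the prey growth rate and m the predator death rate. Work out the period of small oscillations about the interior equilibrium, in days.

Here r = 0.934 and m = 0.206, so r·m = 0.192.
ω = √0.192 = 0.439 per day, hence T = 2π/ω ≈ 14.3 days.

T ≈ 14.3 days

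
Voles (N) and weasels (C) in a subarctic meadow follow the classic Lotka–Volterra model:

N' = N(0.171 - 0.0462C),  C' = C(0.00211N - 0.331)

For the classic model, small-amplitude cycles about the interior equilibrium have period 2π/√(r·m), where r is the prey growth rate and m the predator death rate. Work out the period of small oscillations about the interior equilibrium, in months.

T ≈ 26.4 months

Here r = 0.171 and m = 0.331, so r·m = 0.0566.
ω = √0.0566 = 0.238 per month, hence T = 2π/ω ≈ 26.4 months.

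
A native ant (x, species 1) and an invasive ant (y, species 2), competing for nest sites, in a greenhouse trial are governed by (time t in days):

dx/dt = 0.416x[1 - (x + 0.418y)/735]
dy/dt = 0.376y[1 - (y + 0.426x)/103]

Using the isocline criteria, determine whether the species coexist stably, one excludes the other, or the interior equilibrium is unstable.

species 1 excludes species 2

Compare the nullcline intercepts: K1/α12 = 735/0.418 = 1760 > K2 = 103; K2/α21 = 103/0.426 = 242 < K1 = 735.
Since the inequalities point opposite ways, species 1 can invade but species 2 cannot.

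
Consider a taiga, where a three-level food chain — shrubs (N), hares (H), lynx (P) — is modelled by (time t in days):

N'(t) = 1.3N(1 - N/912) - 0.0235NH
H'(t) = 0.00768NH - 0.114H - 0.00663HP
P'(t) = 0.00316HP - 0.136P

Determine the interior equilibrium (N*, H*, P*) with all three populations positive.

From dP/dt = 0: 0.00316H* = 0.136, so H* = 43.
From dN/dt = 0: 1.3(1 - N*/912) = 0.0235·43, giving N* = 912·(1 - 0.778) = 202.
From dH/dt = 0: 0.00768·202 - 0.114 = 0.00663P*, so P* = 1.44/0.00663 = 217.

N* ≈ 202, H* ≈ 43, P* ≈ 217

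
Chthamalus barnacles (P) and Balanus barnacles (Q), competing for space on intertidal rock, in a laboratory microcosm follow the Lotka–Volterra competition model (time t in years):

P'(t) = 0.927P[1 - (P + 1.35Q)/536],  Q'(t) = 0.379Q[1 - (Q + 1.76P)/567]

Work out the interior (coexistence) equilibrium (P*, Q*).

P* ≈ 167, Q* ≈ 274

Setting both brackets to zero gives the nullclines P + 1.35Q = 536 and 1.76P + Q = 567.
Substituting Q = 567 - 1.76P into the first: P(1 - 1.35·1.76) = 536 - 1.35·567.
So P* = -229/-1.38 = 167, and then Q* = 567 - 1.76·167 = 274.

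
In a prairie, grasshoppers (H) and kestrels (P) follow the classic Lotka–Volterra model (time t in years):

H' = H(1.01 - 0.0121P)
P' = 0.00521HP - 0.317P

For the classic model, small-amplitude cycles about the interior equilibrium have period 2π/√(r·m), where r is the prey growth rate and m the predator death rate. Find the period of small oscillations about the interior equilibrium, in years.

T ≈ 11.1 years

Here r = 1.01 and m = 0.317, so r·m = 0.32.
ω = √0.32 = 0.566 per year, hence T = 2π/ω ≈ 11.1 years.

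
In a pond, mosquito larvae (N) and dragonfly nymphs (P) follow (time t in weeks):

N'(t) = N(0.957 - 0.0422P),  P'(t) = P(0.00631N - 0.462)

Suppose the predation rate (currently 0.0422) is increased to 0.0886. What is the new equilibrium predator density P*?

At the interior fixed point, setting dN/dt = 0 with N > 0 fixes P* = (prey growth rate)/(NP coefficient) — independent of the other coefficients.
With the change, P* = 0.957/0.0886 = 10.8; it falls from 22.7.

P* ≈ 10.8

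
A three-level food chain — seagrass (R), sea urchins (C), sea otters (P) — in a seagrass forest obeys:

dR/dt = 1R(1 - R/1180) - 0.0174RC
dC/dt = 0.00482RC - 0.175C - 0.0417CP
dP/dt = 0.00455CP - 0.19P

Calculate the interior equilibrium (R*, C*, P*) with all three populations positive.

From dP/dt = 0: 0.00455C* = 0.19, so C* = 41.8.
From dR/dt = 0: 1(1 - R*/1180) = 0.0174·41.8, giving R* = 1180·(1 - 0.727) = 323.
From dC/dt = 0: 0.00482·323 - 0.175 = 0.0417P*, so P* = 1.38/0.0417 = 33.1.

R* ≈ 323, C* ≈ 41.8, P* ≈ 33.1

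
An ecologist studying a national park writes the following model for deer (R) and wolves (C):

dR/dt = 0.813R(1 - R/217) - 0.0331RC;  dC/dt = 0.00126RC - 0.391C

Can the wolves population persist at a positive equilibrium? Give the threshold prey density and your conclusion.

The predator equation gives dC/dt > 0 only when R > 0.391/0.00126 = 310.
Without the predator, R → K = 217. Since 217 < 310, the predator cannot invade.

Threshold R = 310; K < 310, so no, the predator goes extinct.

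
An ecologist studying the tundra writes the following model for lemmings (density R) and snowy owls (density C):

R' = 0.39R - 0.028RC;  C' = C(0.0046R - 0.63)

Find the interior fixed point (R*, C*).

Set dC/dt = 0 with C > 0: 0.0046R - 0.63 = 0, so R* = 0.63/0.0046 = 137.
Set dR/dt = 0 with R > 0: 0.39 - 0.028C = 0, so C* = 0.39/0.028 = 13.9.

R* ≈ 137, C* ≈ 13.9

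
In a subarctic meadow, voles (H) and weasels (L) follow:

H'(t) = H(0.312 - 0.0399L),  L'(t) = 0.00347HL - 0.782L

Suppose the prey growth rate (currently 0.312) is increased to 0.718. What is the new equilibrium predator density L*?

At the interior fixed point, setting dH/dt = 0 with H > 0 fixes L* = (prey growth rate)/(HL coefficient) — independent of the other coefficients.
With the change, L* = 0.718/0.0399 = 18; it rises from 7.82.

L* ≈ 18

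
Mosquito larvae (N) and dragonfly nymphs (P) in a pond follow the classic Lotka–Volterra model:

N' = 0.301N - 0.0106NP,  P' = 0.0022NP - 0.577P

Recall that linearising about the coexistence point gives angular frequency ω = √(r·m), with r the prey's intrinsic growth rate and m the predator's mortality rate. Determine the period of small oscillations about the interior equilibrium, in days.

T ≈ 15.1 days

Here r = 0.301 and m = 0.577, so r·m = 0.174.
ω = √0.174 = 0.417 per day, hence T = 2π/ω ≈ 15.1 days.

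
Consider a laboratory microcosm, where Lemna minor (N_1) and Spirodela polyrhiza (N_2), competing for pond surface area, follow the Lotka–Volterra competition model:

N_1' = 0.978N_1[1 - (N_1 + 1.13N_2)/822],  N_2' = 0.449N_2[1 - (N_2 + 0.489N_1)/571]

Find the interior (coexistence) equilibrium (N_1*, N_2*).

Setting both brackets to zero gives the nullclines N_1 + 1.13N_2 = 822 and 0.489N_1 + N_2 = 571.
Substituting N_2 = 571 - 0.489N_1 into the first: N_1(1 - 1.13·0.489) = 822 - 1.13·571.
So N_1* = 177/0.447 = 395, and then N_2* = 571 - 0.489·395 = 378.

N_1* ≈ 395, N_2* ≈ 378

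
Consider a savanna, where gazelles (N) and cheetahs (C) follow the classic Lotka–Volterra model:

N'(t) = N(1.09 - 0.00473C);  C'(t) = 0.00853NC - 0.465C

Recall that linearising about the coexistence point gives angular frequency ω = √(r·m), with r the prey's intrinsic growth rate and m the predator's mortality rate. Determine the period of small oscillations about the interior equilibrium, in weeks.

T ≈ 8.83 weeks

Here r = 1.09 and m = 0.465, so r·m = 0.507.
ω = √0.507 = 0.712 per week, hence T = 2π/ω ≈ 8.83 weeks.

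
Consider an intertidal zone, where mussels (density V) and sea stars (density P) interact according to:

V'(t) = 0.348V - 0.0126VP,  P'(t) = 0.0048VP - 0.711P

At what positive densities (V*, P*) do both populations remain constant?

V* ≈ 148, P* ≈ 27.6

Set dP/dt = 0 with P > 0: 0.0048V - 0.711 = 0, so V* = 0.711/0.0048 = 148.
Set dV/dt = 0 with V > 0: 0.348 - 0.0126P = 0, so P* = 0.348/0.0126 = 27.6.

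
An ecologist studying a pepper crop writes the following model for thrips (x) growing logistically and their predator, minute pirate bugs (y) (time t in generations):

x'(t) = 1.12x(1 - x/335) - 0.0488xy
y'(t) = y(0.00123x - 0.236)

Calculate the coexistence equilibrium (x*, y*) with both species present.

From dy/dt = 0 with y > 0: 0.00123x* = 0.236, so x* = 192.
Substitute into dx/dt = 0: 1.12(1 - 192/335) = 0.0488y*.
The bracket is 0.427, giving y* = 0.479/0.0488 = 9.81.

x* ≈ 192, y* ≈ 9.81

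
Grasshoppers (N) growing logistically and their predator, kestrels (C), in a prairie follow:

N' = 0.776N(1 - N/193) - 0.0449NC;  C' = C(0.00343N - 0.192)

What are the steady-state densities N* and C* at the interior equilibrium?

N* ≈ 56, C* ≈ 12.3

From dC/dt = 0 with C > 0: 0.00343N* = 0.192, so N* = 56.
Substitute into dN/dt = 0: 0.776(1 - 56/193) = 0.0449C*.
The bracket is 0.71, giving C* = 0.551/0.0449 = 12.3.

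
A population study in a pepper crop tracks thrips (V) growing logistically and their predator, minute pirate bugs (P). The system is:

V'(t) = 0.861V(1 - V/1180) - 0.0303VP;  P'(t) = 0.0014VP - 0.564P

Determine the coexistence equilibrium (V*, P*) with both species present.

V* ≈ 403, P* ≈ 18.7

From dP/dt = 0 with P > 0: 0.0014V* = 0.564, so V* = 403.
Substitute into dV/dt = 0: 0.861(1 - 403/1180) = 0.0303P*.
The bracket is 0.659, giving P* = 0.567/0.0303 = 18.7.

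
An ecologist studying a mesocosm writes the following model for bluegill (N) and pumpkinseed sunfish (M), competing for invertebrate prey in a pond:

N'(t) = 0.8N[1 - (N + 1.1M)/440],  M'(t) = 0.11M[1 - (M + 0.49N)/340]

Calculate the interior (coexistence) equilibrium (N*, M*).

Setting both brackets to zero gives the nullclines N + 1.1M = 440 and 0.49N + M = 340.
Substituting M = 340 - 0.49N into the first: N(1 - 1.1·0.49) = 440 - 1.1·340.
So N* = 66/0.461 = 143, and then M* = 340 - 0.49·143 = 270.

N* ≈ 143, M* ≈ 270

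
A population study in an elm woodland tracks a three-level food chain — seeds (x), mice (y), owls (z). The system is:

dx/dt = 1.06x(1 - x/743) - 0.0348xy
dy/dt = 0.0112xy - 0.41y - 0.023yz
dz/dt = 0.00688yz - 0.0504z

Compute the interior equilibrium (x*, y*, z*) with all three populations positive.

From dz/dt = 0: 0.00688y* = 0.0504, so y* = 7.33.
From dx/dt = 0: 1.06(1 - x*/743) = 0.0348·7.33, giving x* = 743·(1 - 0.241) = 564.
From dy/dt = 0: 0.0112·564 - 0.41 = 0.023z*, so z* = 5.91/0.023 = 257.

x* ≈ 564, y* ≈ 7.33, z* ≈ 257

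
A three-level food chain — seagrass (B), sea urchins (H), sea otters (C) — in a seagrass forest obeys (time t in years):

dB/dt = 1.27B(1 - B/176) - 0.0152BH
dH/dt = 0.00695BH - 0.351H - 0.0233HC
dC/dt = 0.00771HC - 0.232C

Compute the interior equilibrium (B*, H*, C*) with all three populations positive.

B* ≈ 113, H* ≈ 30.1, C* ≈ 18.5

From dC/dt = 0: 0.00771H* = 0.232, so H* = 30.1.
From dB/dt = 0: 1.27(1 - B*/176) = 0.0152·30.1, giving B* = 176·(1 - 0.36) = 113.
From dH/dt = 0: 0.00695·113 - 0.351 = 0.0233C*, so C* = 0.432/0.0233 = 18.5.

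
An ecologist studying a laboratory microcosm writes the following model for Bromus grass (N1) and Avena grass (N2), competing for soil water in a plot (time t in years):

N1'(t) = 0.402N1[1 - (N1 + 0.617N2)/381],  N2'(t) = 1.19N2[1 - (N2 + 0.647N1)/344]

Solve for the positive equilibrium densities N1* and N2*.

N1* ≈ 281, N2* ≈ 162

Setting both brackets to zero gives the nullclines N1 + 0.617N2 = 381 and 0.647N1 + N2 = 344.
Substituting N2 = 344 - 0.647N1 into the first: N1(1 - 0.617·0.647) = 381 - 0.617·344.
So N1* = 169/0.601 = 281, and then N2* = 344 - 0.647·281 = 162.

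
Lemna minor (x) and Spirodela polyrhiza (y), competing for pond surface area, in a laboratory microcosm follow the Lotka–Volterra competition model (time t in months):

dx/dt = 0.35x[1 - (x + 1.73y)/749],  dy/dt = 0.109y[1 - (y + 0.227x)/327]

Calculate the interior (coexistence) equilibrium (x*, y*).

Setting both brackets to zero gives the nullclines x + 1.73y = 749 and 0.227x + y = 327.
Substituting y = 327 - 0.227x into the first: x(1 - 1.73·0.227) = 749 - 1.73·327.
So x* = 183/0.607 = 302, and then y* = 327 - 0.227·302 = 258.

x* ≈ 302, y* ≈ 258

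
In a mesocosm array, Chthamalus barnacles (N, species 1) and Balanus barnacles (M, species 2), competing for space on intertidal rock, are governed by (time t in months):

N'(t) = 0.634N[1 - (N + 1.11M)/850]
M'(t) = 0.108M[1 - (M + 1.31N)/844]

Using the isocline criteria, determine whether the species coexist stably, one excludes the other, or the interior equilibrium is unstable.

unstable coexistence (outcome depends on initial conditions)

Compare the nullcline intercepts: K1/α12 = 850/1.11 = 766 < K2 = 844; K2/α21 = 844/1.31 = 644 < K1 = 850.
Since both are reversed, neither can invade when rare; the interior point is a saddle.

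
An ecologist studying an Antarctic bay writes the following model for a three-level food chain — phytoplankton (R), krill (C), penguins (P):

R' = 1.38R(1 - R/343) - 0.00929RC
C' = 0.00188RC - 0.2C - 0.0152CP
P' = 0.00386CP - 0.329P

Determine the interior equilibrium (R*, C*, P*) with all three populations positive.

R* ≈ 146, C* ≈ 85.2, P* ≈ 4.92

From dP/dt = 0: 0.00386C* = 0.329, so C* = 85.2.
From dR/dt = 0: 1.38(1 - R*/343) = 0.00929·85.2, giving R* = 343·(1 - 0.574) = 146.
From dC/dt = 0: 0.00188·146 - 0.2 = 0.0152P*, so P* = 0.0748/0.0152 = 4.92.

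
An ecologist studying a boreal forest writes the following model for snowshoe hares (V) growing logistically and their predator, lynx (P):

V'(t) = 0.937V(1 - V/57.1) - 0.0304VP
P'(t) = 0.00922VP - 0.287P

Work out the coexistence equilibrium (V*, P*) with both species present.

From dP/dt = 0 with P > 0: 0.00922V* = 0.287, so V* = 31.1.
Substitute into dV/dt = 0: 0.937(1 - 31.1/57.1) = 0.0304P*.
The bracket is 0.455, giving P* = 0.426/0.0304 = 14.

V* ≈ 31.1, P* ≈ 14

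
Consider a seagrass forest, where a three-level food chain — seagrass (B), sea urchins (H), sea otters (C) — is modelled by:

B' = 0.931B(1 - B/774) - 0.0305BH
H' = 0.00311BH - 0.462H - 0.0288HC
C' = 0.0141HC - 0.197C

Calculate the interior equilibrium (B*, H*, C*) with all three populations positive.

B* ≈ 420, H* ≈ 14, C* ≈ 29.3

From dC/dt = 0: 0.0141H* = 0.197, so H* = 14.
From dB/dt = 0: 0.931(1 - B*/774) = 0.0305·14, giving B* = 774·(1 - 0.458) = 420.
From dH/dt = 0: 0.00311·420 - 0.462 = 0.0288C*, so C* = 0.843/0.0288 = 29.3.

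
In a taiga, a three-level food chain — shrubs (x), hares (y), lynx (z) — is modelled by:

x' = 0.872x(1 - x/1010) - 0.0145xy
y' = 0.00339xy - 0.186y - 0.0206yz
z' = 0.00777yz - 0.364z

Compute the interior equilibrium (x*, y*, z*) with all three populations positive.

From dz/dt = 0: 0.00777y* = 0.364, so y* = 46.8.
From dx/dt = 0: 0.872(1 - x*/1010) = 0.0145·46.8, giving x* = 1010·(1 - 0.779) = 223.
From dy/dt = 0: 0.00339·223 - 0.186 = 0.0206z*, so z* = 0.571/0.0206 = 27.7.

x* ≈ 223, y* ≈ 46.8, z* ≈ 27.7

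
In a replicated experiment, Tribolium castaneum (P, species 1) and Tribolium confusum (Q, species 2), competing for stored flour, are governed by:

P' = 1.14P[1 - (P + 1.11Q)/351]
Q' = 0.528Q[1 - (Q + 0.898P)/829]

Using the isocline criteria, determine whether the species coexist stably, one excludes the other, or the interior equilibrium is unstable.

species 2 excludes species 1

Compare the nullcline intercepts: K1/α12 = 351/1.11 = 316 < K2 = 829; K2/α21 = 829/0.898 = 923 > K1 = 351.
Since the inequalities point opposite ways, species 2 can invade but species 1 cannot.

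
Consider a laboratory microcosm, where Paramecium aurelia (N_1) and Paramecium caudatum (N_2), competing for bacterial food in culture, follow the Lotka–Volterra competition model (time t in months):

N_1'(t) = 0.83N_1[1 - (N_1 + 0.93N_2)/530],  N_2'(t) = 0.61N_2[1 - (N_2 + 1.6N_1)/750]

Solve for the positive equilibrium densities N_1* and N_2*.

N_1* ≈ 343, N_2* ≈ 201

Setting both brackets to zero gives the nullclines N_1 + 0.93N_2 = 530 and 1.6N_1 + N_2 = 750.
Substituting N_2 = 750 - 1.6N_1 into the first: N_1(1 - 0.93·1.6) = 530 - 0.93·750.
So N_1* = -168/-0.488 = 343, and then N_2* = 750 - 1.6·343 = 201.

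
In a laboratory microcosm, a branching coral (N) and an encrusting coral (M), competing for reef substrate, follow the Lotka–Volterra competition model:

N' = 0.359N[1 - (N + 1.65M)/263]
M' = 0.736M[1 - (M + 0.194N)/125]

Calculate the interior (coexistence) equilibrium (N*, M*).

N* ≈ 83.5, M* ≈ 109

Setting both brackets to zero gives the nullclines N + 1.65M = 263 and 0.194N + M = 125.
Substituting M = 125 - 0.194N into the first: N(1 - 1.65·0.194) = 263 - 1.65·125.
So N* = 56.8/0.68 = 83.5, and then M* = 125 - 0.194·83.5 = 109.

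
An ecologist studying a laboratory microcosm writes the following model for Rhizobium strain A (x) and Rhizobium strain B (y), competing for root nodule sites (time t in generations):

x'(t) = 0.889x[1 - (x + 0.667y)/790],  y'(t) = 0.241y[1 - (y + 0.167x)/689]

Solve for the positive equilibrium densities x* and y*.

x* ≈ 372, y* ≈ 627

Setting both brackets to zero gives the nullclines x + 0.667y = 790 and 0.167x + y = 689.
Substituting y = 689 - 0.167x into the first: x(1 - 0.667·0.167) = 790 - 0.667·689.
So x* = 330/0.889 = 372, and then y* = 689 - 0.167·372 = 627.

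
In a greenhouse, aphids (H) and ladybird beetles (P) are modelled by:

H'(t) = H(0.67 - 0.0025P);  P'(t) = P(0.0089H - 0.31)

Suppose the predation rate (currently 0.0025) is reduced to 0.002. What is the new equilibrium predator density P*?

P* ≈ 335

At the interior fixed point, setting dH/dt = 0 with H > 0 fixes P* = (prey growth rate)/(HP coefficient) — independent of the other coefficients.
With the change, P* = 0.67/0.002 = 335; it rises from 268.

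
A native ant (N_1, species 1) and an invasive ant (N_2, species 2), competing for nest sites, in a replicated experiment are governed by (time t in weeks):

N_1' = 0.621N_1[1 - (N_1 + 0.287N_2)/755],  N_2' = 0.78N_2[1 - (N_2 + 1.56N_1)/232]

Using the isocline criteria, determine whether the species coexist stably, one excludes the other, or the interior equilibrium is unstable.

Compare the nullcline intercepts: K1/α12 = 755/0.287 = 2630 > K2 = 232; K2/α21 = 232/1.56 = 149 < K1 = 755.
Since the inequalities point opposite ways, species 1 can invade but species 2 cannot.

species 1 excludes species 2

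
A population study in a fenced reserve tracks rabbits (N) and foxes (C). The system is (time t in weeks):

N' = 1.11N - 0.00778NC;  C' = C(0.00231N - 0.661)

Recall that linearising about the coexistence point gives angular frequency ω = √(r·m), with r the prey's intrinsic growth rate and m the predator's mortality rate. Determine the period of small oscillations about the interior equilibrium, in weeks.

Here r = 1.11 and m = 0.661, so r·m = 0.734.
ω = √0.734 = 0.857 per week, hence T = 2π/ω ≈ 7.34 weeks.

T ≈ 7.34 weeks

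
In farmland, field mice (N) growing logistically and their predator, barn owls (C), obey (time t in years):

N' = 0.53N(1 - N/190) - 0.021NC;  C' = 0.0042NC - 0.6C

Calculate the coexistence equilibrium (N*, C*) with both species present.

N* ≈ 143, C* ≈ 6.26

From dC/dt = 0 with C > 0: 0.0042N* = 0.6, so N* = 143.
Substitute into dN/dt = 0: 0.53(1 - 143/190) = 0.021C*.
The bracket is 0.248, giving C* = 0.132/0.021 = 6.26.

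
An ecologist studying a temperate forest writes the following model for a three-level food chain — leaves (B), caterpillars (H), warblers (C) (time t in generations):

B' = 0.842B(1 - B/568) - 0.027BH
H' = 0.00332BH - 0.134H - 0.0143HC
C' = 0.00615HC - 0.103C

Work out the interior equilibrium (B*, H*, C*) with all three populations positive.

B* ≈ 263, H* ≈ 16.7, C* ≈ 51.7

From dC/dt = 0: 0.00615H* = 0.103, so H* = 16.7.
From dB/dt = 0: 0.842(1 - B*/568) = 0.027·16.7, giving B* = 568·(1 - 0.537) = 263.
From dH/dt = 0: 0.00332·263 - 0.134 = 0.0143C*, so C* = 0.739/0.0143 = 51.7.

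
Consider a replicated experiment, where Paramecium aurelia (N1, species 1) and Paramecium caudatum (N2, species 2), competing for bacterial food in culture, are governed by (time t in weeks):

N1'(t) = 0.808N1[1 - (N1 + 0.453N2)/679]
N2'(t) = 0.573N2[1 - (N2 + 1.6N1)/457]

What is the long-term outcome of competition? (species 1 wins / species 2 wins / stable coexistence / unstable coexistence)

species 1 excludes species 2

Compare the nullcline intercepts: K1/α12 = 679/0.453 = 1500 > K2 = 457; K2/α21 = 457/1.6 = 286 < K1 = 679.
Since the inequalities point opposite ways, species 1 can invade but species 2 cannot.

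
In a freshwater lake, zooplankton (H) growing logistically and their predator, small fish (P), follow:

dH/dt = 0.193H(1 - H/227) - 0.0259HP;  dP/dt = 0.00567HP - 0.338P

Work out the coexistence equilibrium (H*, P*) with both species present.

From dP/dt = 0 with P > 0: 0.00567H* = 0.338, so H* = 59.6.
Substitute into dH/dt = 0: 0.193(1 - 59.6/227) = 0.0259P*.
The bracket is 0.737, giving P* = 0.142/0.0259 = 5.49.

H* ≈ 59.6, P* ≈ 5.49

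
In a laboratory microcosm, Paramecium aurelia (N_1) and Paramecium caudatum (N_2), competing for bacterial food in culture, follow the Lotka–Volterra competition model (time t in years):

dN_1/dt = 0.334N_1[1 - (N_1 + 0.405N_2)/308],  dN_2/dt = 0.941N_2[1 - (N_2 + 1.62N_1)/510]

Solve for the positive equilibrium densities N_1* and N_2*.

Setting both brackets to zero gives the nullclines N_1 + 0.405N_2 = 308 and 1.62N_1 + N_2 = 510.
Substituting N_2 = 510 - 1.62N_1 into the first: N_1(1 - 0.405·1.62) = 308 - 0.405·510.
So N_1* = 101/0.344 = 295, and then N_2* = 510 - 1.62·295 = 32.1.

N_1* ≈ 295, N_2* ≈ 32.1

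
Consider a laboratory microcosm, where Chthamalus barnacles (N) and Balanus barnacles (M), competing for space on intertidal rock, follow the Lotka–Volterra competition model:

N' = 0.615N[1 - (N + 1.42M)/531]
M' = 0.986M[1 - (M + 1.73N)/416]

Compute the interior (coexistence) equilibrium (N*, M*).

N* ≈ 41, M* ≈ 345

Setting both brackets to zero gives the nullclines N + 1.42M = 531 and 1.73N + M = 416.
Substituting M = 416 - 1.73N into the first: N(1 - 1.42·1.73) = 531 - 1.42·416.
So N* = -59.7/-1.46 = 41, and then M* = 416 - 1.73·41 = 345.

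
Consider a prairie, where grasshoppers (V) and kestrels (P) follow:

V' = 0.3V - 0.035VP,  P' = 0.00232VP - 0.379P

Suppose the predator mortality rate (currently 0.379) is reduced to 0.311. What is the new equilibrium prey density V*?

V* ≈ 134

At the interior fixed point, setting dP/dt = 0 with P > 0 fixes V* = (predator death rate)/(VP coefficient) — independent of the other coefficients.
With the change, V* = 0.311/0.00232 = 134; it falls from 163.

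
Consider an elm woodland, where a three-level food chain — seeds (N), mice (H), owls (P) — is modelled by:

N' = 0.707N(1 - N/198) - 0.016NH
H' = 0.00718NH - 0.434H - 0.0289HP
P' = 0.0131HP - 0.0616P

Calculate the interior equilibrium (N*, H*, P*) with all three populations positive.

From dP/dt = 0: 0.0131H* = 0.0616, so H* = 4.7.
From dN/dt = 0: 0.707(1 - N*/198) = 0.016·4.7, giving N* = 198·(1 - 0.106) = 177.
From dH/dt = 0: 0.00718·177 - 0.434 = 0.0289P*, so P* = 0.836/0.0289 = 28.9.

N* ≈ 177, H* ≈ 4.7, P* ≈ 28.9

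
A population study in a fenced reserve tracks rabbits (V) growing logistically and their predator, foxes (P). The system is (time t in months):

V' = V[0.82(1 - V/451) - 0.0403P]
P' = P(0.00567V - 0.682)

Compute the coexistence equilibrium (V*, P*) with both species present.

From dP/dt = 0 with P > 0: 0.00567V* = 0.682, so V* = 120.
Substitute into dV/dt = 0: 0.82(1 - 120/451) = 0.0403P*.
The bracket is 0.733, giving P* = 0.601/0.0403 = 14.9.

V* ≈ 120, P* ≈ 14.9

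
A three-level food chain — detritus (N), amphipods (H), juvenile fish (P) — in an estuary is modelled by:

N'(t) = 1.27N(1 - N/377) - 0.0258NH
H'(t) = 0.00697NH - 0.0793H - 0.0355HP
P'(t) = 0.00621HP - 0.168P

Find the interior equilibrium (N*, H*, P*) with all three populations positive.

From dP/dt = 0: 0.00621H* = 0.168, so H* = 27.1.
From dN/dt = 0: 1.27(1 - N*/377) = 0.0258·27.1, giving N* = 377·(1 - 0.55) = 170.
From dH/dt = 0: 0.00697·170 - 0.0793 = 0.0355P*, so P* = 1.1/0.0355 = 31.1.

N* ≈ 170, H* ≈ 27.1, P* ≈ 31.1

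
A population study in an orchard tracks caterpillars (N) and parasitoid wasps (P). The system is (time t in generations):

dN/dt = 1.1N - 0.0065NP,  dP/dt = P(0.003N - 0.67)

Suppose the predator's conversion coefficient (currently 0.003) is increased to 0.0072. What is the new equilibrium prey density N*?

N* ≈ 93.1

At the interior fixed point, setting dP/dt = 0 with P > 0 fixes N* = (predator death rate)/(NP coefficient) — independent of the other coefficients.
With the change, N* = 0.67/0.0072 = 93.1; it falls from 223.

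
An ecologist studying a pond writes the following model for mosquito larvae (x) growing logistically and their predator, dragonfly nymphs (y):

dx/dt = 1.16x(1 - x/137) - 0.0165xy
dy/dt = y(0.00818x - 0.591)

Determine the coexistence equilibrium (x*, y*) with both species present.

From dy/dt = 0 with y > 0: 0.00818x* = 0.591, so x* = 72.2.
Substitute into dx/dt = 0: 1.16(1 - 72.2/137) = 0.0165y*.
The bracket is 0.473, giving y* = 0.548/0.0165 = 33.2.

x* ≈ 72.2, y* ≈ 33.2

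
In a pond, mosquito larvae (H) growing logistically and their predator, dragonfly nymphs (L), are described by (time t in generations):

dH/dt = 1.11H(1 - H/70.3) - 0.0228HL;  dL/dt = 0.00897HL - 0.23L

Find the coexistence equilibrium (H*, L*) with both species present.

From dL/dt = 0 with L > 0: 0.00897H* = 0.23, so H* = 25.6.
Substitute into dH/dt = 0: 1.11(1 - 25.6/70.3) = 0.0228L*.
The bracket is 0.635, giving L* = 0.705/0.0228 = 30.9.

H* ≈ 25.6, L* ≈ 30.9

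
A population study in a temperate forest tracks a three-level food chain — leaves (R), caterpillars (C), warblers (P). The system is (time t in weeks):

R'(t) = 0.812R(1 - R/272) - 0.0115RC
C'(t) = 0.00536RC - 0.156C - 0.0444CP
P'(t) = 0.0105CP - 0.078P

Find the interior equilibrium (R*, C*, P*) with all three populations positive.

R* ≈ 243, C* ≈ 7.43, P* ≈ 25.9

From dP/dt = 0: 0.0105C* = 0.078, so C* = 7.43.
From dR/dt = 0: 0.812(1 - R*/272) = 0.0115·7.43, giving R* = 272·(1 - 0.105) = 243.
From dC/dt = 0: 0.00536·243 - 0.156 = 0.0444P*, so P* = 1.15/0.0444 = 25.9.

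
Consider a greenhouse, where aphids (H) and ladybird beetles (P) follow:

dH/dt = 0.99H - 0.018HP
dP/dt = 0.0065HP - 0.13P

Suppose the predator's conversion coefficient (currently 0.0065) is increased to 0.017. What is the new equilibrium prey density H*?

H* ≈ 7.65

At the interior fixed point, setting dP/dt = 0 with P > 0 fixes H* = (predator death rate)/(HP coefficient) — independent of the other coefficients.
With the change, H* = 0.13/0.017 = 7.65; it falls from 20.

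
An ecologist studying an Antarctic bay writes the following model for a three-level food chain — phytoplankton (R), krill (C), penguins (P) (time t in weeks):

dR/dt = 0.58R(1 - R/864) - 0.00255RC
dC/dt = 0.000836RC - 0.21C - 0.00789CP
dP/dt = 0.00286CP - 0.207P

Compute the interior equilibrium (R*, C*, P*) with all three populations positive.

R* ≈ 589, C* ≈ 72.4, P* ≈ 35.8

From dP/dt = 0: 0.00286C* = 0.207, so C* = 72.4.
From dR/dt = 0: 0.58(1 - R*/864) = 0.00255·72.4, giving R* = 864·(1 - 0.318) = 589.
From dC/dt = 0: 0.000836·589 - 0.21 = 0.00789P*, so P* = 0.282/0.00789 = 35.8.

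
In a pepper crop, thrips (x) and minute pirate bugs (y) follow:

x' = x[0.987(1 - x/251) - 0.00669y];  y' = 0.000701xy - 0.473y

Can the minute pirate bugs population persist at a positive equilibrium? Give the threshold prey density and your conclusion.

The predator equation gives dy/dt > 0 only when x > 0.473/0.000701 = 675.
Without the predator, x → K = 251. Since 251 < 675, the predator cannot invade.

Threshold x = 675; K < 675, so no, the predator goes extinct.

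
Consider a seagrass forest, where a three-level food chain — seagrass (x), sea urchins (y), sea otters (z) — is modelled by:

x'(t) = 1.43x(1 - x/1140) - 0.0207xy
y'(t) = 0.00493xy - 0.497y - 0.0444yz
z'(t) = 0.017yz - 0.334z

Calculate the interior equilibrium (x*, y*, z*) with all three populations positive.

From dz/dt = 0: 0.017y* = 0.334, so y* = 19.6.
From dx/dt = 0: 1.43(1 - x*/1140) = 0.0207·19.6, giving x* = 1140·(1 - 0.284) = 816.
From dy/dt = 0: 0.00493·816 - 0.497 = 0.0444z*, so z* = 3.52/0.0444 = 79.4.

x* ≈ 816, y* ≈ 19.6, z* ≈ 79.4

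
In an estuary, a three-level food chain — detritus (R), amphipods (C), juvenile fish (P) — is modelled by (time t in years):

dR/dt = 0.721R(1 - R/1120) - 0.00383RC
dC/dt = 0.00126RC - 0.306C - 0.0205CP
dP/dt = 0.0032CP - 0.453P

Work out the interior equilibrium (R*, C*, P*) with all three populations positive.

From dP/dt = 0: 0.0032C* = 0.453, so C* = 142.
From dR/dt = 0: 0.721(1 - R*/1120) = 0.00383·142, giving R* = 1120·(1 - 0.752) = 278.
From dC/dt = 0: 0.00126·278 - 0.306 = 0.0205P*, so P* = 0.044/0.0205 = 2.15.

R* ≈ 278, C* ≈ 142, P* ≈ 2.15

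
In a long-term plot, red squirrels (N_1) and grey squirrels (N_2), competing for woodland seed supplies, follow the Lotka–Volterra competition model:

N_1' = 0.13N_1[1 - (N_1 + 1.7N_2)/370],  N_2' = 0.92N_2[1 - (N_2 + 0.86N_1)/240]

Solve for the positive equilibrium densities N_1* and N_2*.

N_1* ≈ 82.3, N_2* ≈ 169

Setting both brackets to zero gives the nullclines N_1 + 1.7N_2 = 370 and 0.86N_1 + N_2 = 240.
Substituting N_2 = 240 - 0.86N_1 into the first: N_1(1 - 1.7·0.86) = 370 - 1.7·240.
So N_1* = -38/-0.462 = 82.3, and then N_2* = 240 - 0.86·82.3 = 169.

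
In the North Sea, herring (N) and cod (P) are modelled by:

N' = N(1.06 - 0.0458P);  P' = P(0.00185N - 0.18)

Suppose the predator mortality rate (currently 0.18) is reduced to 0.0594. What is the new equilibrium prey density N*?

N* ≈ 32.1

At the interior fixed point, setting dP/dt = 0 with P > 0 fixes N* = (predator death rate)/(NP coefficient) — independent of the other coefficients.
With the change, N* = 0.0594/0.00185 = 32.1; it falls from 97.3.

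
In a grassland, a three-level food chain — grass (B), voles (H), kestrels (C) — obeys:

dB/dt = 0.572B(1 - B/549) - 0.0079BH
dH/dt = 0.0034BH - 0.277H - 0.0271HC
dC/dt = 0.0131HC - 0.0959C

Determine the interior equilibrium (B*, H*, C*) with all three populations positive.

B* ≈ 493, H* ≈ 7.32, C* ≈ 51.7

From dC/dt = 0: 0.0131H* = 0.0959, so H* = 7.32.
From dB/dt = 0: 0.572(1 - B*/549) = 0.0079·7.32, giving B* = 549·(1 - 0.101) = 493.
From dH/dt = 0: 0.0034·493 - 0.277 = 0.0271C*, so C* = 1.4/0.0271 = 51.7.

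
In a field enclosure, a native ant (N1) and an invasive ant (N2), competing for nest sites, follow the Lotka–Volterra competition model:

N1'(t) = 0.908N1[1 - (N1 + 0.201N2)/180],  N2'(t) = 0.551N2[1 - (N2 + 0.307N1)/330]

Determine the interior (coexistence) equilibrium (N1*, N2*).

Setting both brackets to zero gives the nullclines N1 + 0.201N2 = 180 and 0.307N1 + N2 = 330.
Substituting N2 = 330 - 0.307N1 into the first: N1(1 - 0.201·0.307) = 180 - 0.201·330.
So N1* = 114/0.938 = 121, and then N2* = 330 - 0.307·121 = 293.

N1* ≈ 121, N2* ≈ 293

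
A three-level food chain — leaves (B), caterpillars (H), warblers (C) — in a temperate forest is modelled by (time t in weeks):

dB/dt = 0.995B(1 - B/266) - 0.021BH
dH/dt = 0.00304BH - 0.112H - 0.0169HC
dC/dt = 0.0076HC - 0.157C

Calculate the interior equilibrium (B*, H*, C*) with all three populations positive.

B* ≈ 150, H* ≈ 20.7, C* ≈ 20.4

From dC/dt = 0: 0.0076H* = 0.157, so H* = 20.7.
From dB/dt = 0: 0.995(1 - B*/266) = 0.021·20.7, giving B* = 266·(1 - 0.436) = 150.
From dH/dt = 0: 0.00304·150 - 0.112 = 0.0169C*, so C* = 0.344/0.0169 = 20.4.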